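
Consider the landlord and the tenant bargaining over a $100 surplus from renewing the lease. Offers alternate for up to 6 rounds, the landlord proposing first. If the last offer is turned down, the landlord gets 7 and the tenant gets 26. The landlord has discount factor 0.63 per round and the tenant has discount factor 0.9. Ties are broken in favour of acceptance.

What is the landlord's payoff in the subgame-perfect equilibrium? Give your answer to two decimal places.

20.91

Work backward from the last round.
Round 6 (the tenant proposes): the landlord gets 7 if talks fail, so the tenant offers 7 and keeps 93.
Round 5 (the landlord proposes): the tenant can get 93 next round, worth 0.9 × 93 = 83.7 now, so the landlord offers 83.7, keeping 16.3.
Round 4 (the tenant proposes): the landlord can get 16.3 next round, worth 0.63 × 16.3 = 10.269 now, so the tenant offers 10.269, keeping 89.731.
Round 3 (the landlord proposes): the tenant can get 89.731 next round, worth 0.9 × 89.731 = 80.7579 now. The landlord offers 80.7579 and keeps 100 − 80.7579 = 19.2421.
Round 2 (the tenant proposes): the landlord can get 19.2421 next round, worth 0.63 × 19.2421 = 12.122523 now; the tenant offers that and keeps 87.877477.
Round 1 (the landlord proposes): the tenant can get 87.877477 next round, worth 0.9 × 87.877477 = 79.0897293 now, so the landlord offers 79.0897293, keeping 20.9102707.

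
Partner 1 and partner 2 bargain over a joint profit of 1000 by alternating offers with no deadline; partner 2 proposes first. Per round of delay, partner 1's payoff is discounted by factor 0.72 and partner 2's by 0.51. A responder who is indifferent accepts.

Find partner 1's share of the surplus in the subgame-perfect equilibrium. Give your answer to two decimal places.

557.52

Let x be partner 2's share when partner 2 proposes and y be partner 1's share when partner 1 proposes.
Partner 1 accepts iff offered ≥ 0.72·y, so x = 1000 − 0.72y. Symmetrically y = 1000 − 0.51x.
Substituting: x = 1000 − 0.72(1000 − 0.51x), giving x(1 − 0.51·0.72) = 1000(1 − 0.72).
So x = 1000 × 0.28 / 0.6328 ≈ 442.4779, and partner 1 receives 1000 − x ≈ 557.5221.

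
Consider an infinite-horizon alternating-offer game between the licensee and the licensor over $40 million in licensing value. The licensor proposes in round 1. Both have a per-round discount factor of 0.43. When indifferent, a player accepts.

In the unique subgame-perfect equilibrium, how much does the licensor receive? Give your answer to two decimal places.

27.97

When the licensor proposes, the licensee accepts any offer worth at least 0.43 times what the licensee would get by proposing next round; and vice versa.
This gives x = 40 − 0.43y and y = 40 − 0.43x, where x and y are each side's share when it proposes.
Hence (1 − 0.43·0.43)x = 40(1 − 0.43), i.e. 0.8151·x = 22.8.
x ≈ 27.9720; the licensee's share is 40 − x ≈ 12.0280.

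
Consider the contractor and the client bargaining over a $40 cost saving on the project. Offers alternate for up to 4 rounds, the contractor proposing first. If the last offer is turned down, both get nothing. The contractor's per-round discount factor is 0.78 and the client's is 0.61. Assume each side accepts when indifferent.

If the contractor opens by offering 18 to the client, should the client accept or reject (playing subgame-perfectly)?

Accept

Round 4 (the client proposes): rejection yields 0 for the contractor; the client offers 0 and keeps 40.
Round 3 (the contractor proposes): the client can get 40 next round, worth 0.61 × 40 = 24.4 now; the contractor offers that and keeps 15.6.
Round 2 (the client proposes): the contractor can get 15.6 next round, worth 0.78 × 15.6 = 12.168 now, so the client offers 12.168, keeping 27.832.
So by rejecting in round 1, the client gets 27.832 next round, worth 0.61 × 27.832 = 16.97752 now.
Offer 18 ≥ 16.97752, so the client accepts.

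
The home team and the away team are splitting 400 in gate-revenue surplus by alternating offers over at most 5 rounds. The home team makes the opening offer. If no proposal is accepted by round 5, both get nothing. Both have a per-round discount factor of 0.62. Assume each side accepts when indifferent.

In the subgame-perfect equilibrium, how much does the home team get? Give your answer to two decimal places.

269.53

Round 5 (the home team proposes): the away team will accept anything ≥ 0, so the home team offers 0 and keeps 400.
Round 4 (the away team proposes): the home team can get 400 next round, worth 0.62 × 400 = 248 now, so the away team offers 248, keeping 152.
Round 3 (the home team proposes): the away team can get 152 next round, worth 0.62 × 152 = 94.24 now. The home team offers 94.24 and keeps 400 − 94.24 = 305.76.
Round 2 (the away team proposes): the home team can get 305.76 next round, worth 0.62 × 305.76 = 189.5712 now; the away team offers that and keeps 210.4288.
Round 1 (the home team proposes): the away team can get 210.4288 next round, worth 0.62 × 210.4288 = 130.465856 now. The home team offers 130.465856 and keeps 400 − 130.465856 = 269.534144.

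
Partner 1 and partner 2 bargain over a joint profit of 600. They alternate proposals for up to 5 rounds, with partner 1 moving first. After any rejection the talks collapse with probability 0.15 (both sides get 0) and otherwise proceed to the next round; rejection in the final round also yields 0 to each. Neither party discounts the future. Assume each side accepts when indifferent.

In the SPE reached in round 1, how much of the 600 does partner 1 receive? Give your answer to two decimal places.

468.23

By backward induction:
Round 5 (partner 1 proposes): rejection yields 0 for partner 2; partner 1 offers 0 and keeps 600.
Round 4 (partner 2 proposes): rejecting gives partner 1 an expected 0.85 × 600 = 510; partner 2 offers that and keeps 90.
Round 3 (partner 1 proposes): rejecting gives partner 2 an expected 0.85 × 90 = 76.5, so partner 1 offers 76.5, keeping 523.5.
Round 2 (partner 2 proposes): rejecting gives partner 1 an expected 0.85 × 523.5 = 444.975; partner 2 offers that and keeps 155.025.
Round 1 (partner 1 proposes): rejecting gives partner 2 an expected 0.85 × 155.025 = 131.77125, so partner 1 offers 131.77125, keeping 468.22875.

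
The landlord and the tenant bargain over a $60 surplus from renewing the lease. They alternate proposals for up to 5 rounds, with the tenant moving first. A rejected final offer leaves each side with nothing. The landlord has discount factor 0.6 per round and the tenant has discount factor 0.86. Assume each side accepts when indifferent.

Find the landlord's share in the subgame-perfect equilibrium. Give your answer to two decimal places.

Round 5 (the tenant proposes): rejection yields 0 for the landlord; the tenant offers 0 and keeps 60.
Round 4 (the landlord proposes): the tenant can get 60 next round, worth 0.86 × 60 = 51.6 now; the landlord offers that and keeps 8.4.
Round 3 (the tenant proposes): the landlord can get 8.4 next round, worth 0.6 × 8.4 = 5.04 now. The tenant offers 5.04 and keeps 60 − 5.04 = 54.96.
Round 2 (the landlord proposes): the tenant can get 54.96 next round, worth 0.86 × 54.96 = 47.2656 now. The landlord offers 47.2656 and keeps 60 − 47.2656 = 12.7344.
Round 1 (the tenant proposes): the landlord can get 12.7344 next round, worth 0.6 × 12.7344 = 7.64064 now. The tenant offers 7.64064 and keeps 60 − 7.64064 = 52.35936.

7.64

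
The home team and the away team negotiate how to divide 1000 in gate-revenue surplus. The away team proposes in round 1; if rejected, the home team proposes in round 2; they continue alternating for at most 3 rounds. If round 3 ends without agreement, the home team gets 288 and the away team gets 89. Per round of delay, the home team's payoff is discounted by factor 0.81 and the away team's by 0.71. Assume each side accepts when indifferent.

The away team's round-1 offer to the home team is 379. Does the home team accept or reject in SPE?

Reject

Work out the home team's continuation value if the offer is rejected.
Round 3 (the away team proposes): the home team gets 288 if talks fail, so the away team offers 288 and keeps 712.
Round 2 (the home team proposes): the away team can get 712 next round, worth 0.71 × 712 = 505.52 now, so the home team offers 505.52, keeping 494.48.
So by rejecting in round 1, the home team gets 494.48 next round, worth 0.81 × 494.48 = 400.5288 now.
Offer 379 < 400.5288, so the home team rejects.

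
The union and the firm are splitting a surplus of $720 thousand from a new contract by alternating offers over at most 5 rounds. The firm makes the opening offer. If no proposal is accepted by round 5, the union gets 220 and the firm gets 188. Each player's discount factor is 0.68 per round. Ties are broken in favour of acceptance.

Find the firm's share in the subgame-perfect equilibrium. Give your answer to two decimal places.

443.84

Round 5 (the firm proposes): the union gets 220 if talks fail, so the firm offers 220 and keeps 500.
Round 4 (the union proposes): the firm can get 500 next round, worth 0.68 × 500 = 340 now. The union offers 340 and keeps 720 − 340 = 380.
Round 3 (the firm proposes): the union can get 380 next round, worth 0.68 × 380 = 258.4 now; the firm offers that and keeps 461.6.
Round 2 (the union proposes): the firm can get 461.6 next round, worth 0.68 × 461.6 = 313.888 now. The union offers 313.888 and keeps 720 − 313.888 = 406.112.
Round 1 (the firm proposes): the union can get 406.112 next round, worth 0.68 × 406.112 = 276.15616 now. The firm offers 276.15616 and keeps 720 − 276.15616 = 443.84384.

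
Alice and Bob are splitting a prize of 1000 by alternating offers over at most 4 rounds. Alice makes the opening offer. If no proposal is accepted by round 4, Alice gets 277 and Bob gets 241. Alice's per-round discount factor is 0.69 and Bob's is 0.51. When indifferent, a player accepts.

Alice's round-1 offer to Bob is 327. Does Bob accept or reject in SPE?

Work out Bob's continuation value if the offer is rejected.
Round 4 (Bob proposes): Alice gets 277 if talks fail, so Bob offers 277 and keeps 723.
Round 3 (Alice proposes): Bob can get 723 next round, worth 0.51 × 723 = 368.73 now; Alice offers that and keeps 631.27.
Round 2 (Bob proposes): Alice can get 631.27 next round, worth 0.69 × 631.27 = 435.5763 now, so Bob offers 435.5763, keeping 564.4237.
So by rejecting in round 1, Bob gets 564.4237 next round, worth 0.51 × 564.4237 = 287.856087 now.
Offer 327 ≥ 287.856087, so Bob accepts.

Accept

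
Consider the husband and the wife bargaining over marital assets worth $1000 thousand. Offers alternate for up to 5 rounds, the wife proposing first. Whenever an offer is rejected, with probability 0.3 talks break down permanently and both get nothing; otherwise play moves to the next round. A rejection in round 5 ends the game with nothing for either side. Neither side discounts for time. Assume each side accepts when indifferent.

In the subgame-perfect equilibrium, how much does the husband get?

312.9

By backward induction:
Round 5 (the wife proposes): rejection yields 0 for the husband; the wife offers 0 and keeps 1000.
Round 4 (the husband proposes): rejecting gives the wife an expected 0.7 × 1000 = 700; the husband offers that and keeps 300.
Round 3 (the wife proposes): rejecting gives the husband an expected 0.7 × 300 = 210, so the wife offers 210, keeping 790.
Round 2 (the husband proposes): rejecting gives the wife an expected 0.7 × 790 = 553; the husband offers that and keeps 447.
Round 1 (the wife proposes): rejecting gives the husband an expected 0.7 × 447 = 312.9. The wife offers 312.9 and keeps 1000 − 312.9 = 687.1.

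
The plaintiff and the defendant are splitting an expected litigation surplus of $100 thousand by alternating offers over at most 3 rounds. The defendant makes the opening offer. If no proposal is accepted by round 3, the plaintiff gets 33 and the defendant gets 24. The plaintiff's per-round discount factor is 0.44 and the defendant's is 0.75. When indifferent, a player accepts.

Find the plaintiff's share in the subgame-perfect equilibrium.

Solve by backward induction from round 3.
Round 3 (the defendant proposes): the plaintiff gets 33 if talks fail, so the defendant offers 33 and keeps 67.
Round 2 (the plaintiff proposes): the defendant can get 67 next round, worth 0.75 × 67 = 50.25 now, so the plaintiff offers 50.25, keeping 49.75.
Round 1 (the defendant proposes): the plaintiff can get 49.75 next round, worth 0.44 × 49.75 = 21.89 now. The defendant offers 21.89 and keeps 100 − 21.89 = 78.11.

21.89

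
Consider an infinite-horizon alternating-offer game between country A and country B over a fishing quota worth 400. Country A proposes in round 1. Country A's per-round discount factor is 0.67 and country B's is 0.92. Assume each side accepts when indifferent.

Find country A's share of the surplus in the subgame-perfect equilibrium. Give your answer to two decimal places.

Let x be country A's share when country A proposes and y be country B's share when country B proposes.
Country B accepts iff offered ≥ 0.92·y, so x = 400 − 0.92y. Symmetrically y = 400 − 0.67x.
Substituting: x = 400 − 0.92(400 − 0.67x), giving x(1 − 0.67·0.92) = 400(1 − 0.92).
So x = 400 × 0.08 / 0.3836 ≈ 83.4202, and country B receives 400 − x ≈ 316.5798.

83.42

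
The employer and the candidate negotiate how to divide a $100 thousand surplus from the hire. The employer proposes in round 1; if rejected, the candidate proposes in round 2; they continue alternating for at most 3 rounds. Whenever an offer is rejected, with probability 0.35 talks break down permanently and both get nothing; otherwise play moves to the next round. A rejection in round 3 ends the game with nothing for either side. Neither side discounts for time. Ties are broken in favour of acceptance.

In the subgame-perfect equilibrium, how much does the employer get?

Round 3 (the employer proposes): the candidate will accept anything ≥ 0, so the employer offers 0 and keeps 100.
Round 2 (the candidate proposes): rejecting gives the employer an expected 0.65 × 100 = 65, so the candidate offers 65, keeping 35.
Round 1 (the employer proposes): rejecting gives the candidate an expected 0.65 × 35 = 22.75. The employer offers 22.75 and keeps 100 − 22.75 = 77.25.

77.25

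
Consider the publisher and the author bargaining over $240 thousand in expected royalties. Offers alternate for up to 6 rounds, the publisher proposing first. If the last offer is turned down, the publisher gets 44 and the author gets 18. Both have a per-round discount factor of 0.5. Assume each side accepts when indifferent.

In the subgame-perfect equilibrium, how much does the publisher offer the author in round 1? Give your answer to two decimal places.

Round 6 (the author proposes): the publisher gets 44 if talks fail, so the author offers 44 and keeps 196.
Round 5 (the publisher proposes): the author can get 196 next round, worth 0.5 × 196 = 98 now; the publisher offers that and keeps 142.
Round 4 (the author proposes): the publisher can get 142 next round, worth 0.5 × 142 = 71 now; the author offers that and keeps 169.
Round 3 (the publisher proposes): the author can get 169 next round, worth 0.5 × 169 = 84.5 now, so the publisher offers 84.5, keeping 155.5.
Round 2 (the author proposes): the publisher can get 155.5 next round, worth 0.5 × 155.5 = 77.75 now, so the author offers 77.75, keeping 162.25.
Round 1 (the publisher proposes): the author can get 162.25 next round, worth 0.5 × 162.25 = 81.125 now; the publisher offers that and keeps 158.875.

81.13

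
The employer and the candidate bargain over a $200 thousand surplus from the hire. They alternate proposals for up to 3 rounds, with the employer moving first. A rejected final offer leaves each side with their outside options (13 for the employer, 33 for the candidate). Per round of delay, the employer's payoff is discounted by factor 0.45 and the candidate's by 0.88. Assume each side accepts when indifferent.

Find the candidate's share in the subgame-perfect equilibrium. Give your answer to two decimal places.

109.87

Round 3 (the employer proposes): the candidate gets 33 if talks fail, so the employer offers 33 and keeps 167.
Round 2 (the candidate proposes): the employer can get 167 next round, worth 0.45 × 167 = 75.15 now; the candidate offers that and keeps 124.85.
Round 1 (the employer proposes): the candidate can get 124.85 next round, worth 0.88 × 124.85 = 109.868 now. The employer offers 109.868 and keeps 200 − 109.868 = 90.132.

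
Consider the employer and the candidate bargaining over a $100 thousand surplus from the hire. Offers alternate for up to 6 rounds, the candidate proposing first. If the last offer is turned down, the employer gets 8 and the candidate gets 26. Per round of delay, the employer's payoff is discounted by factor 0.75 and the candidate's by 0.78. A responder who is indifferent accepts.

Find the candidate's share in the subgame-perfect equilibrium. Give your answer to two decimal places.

Round 6 (the employer proposes): the candidate gets 26 if talks fail, so the employer offers 26 and keeps 74.
Round 5 (the candidate proposes): the employer can get 74 next round, worth 0.75 × 74 = 55.5 now; the candidate offers that and keeps 44.5.
Round 4 (the employer proposes): the candidate can get 44.5 next round, worth 0.78 × 44.5 = 34.71 now. The employer offers 34.71 and keeps 100 − 34.71 = 65.29.
Round 3 (the candidate proposes): the employer can get 65.29 next round, worth 0.75 × 65.29 = 48.9675 now. The candidate offers 48.9675 and keeps 100 − 48.9675 = 51.0325.
Round 2 (the employer proposes): the candidate can get 51.0325 next round, worth 0.78 × 51.0325 = 39.80535 now; the employer offers that and keeps 60.19465.
Round 1 (the candidate proposes): the employer can get 60.19465 next round, worth 0.75 × 60.19465 = 45.1459875 now. The candidate offers 45.1459875 and keeps 100 − 45.1459875 = 54.8540125.

54.85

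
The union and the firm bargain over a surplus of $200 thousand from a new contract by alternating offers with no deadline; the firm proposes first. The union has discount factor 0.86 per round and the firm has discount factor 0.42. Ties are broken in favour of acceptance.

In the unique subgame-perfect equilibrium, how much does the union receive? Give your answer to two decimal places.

156.17

Let x be the firm's share when the firm proposes and y be the union's share when the union proposes.
The union accepts iff offered ≥ 0.86·y, so x = 200 − 0.86y. Symmetrically y = 200 − 0.42x.
Substituting: x = 200 − 0.86(200 − 0.42x), giving x(1 − 0.42·0.86) = 200(1 − 0.86).
So x = 200 × 0.14 / 0.6388 ≈ 43.8322, and the union receives 200 − x ≈ 156.1678.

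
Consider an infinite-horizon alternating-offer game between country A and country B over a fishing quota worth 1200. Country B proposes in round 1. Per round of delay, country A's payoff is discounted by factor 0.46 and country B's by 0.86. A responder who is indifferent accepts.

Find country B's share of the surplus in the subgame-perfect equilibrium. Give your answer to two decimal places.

Let x be country B's share when country B proposes and y be country A's share when country A proposes.
Country A accepts iff offered ≥ 0.46·y, so x = 1200 − 0.46y. Symmetrically y = 1200 − 0.86x.
Substituting: x = 1200 − 0.46(1200 − 0.86x), giving x(1 − 0.86·0.46) = 1200(1 − 0.46).
So x = 1200 × 0.54 / 0.6044 ≈ 1072.1377, and country A receives 1200 − x ≈ 127.8623.

1072.14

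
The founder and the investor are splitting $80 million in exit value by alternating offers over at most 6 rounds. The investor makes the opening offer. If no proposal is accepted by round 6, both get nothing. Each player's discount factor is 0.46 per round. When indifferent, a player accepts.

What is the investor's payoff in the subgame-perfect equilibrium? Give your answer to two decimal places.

54.28

Work backward from the last round.
Round 6 (the founder proposes): rejection yields 0 for the investor; the founder offers 0 and keeps 80.
Round 5 (the investor proposes): the founder can get 80 next round, worth 0.46 × 80 = 36.8 now; the investor offers that and keeps 43.2.
Round 4 (the founder proposes): the investor can get 43.2 next round, worth 0.46 × 43.2 = 19.872 now. The founder offers 19.872 and keeps 80 − 19.872 = 60.128.
Round 3 (the investor proposes): the founder can get 60.128 next round, worth 0.46 × 60.128 = 27.65888 now, so the investor offers 27.65888, keeping 52.34112.
Round 2 (the founder proposes): the investor can get 52.34112 next round, worth 0.46 × 52.34112 = 24.0769152 now; the founder offers that and keeps 55.9230848.
Round 1 (the investor proposes): the founder can get 55.9230848 next round, worth 0.46 × 55.9230848 = 25.724619008 now; the investor offers that and keeps 54.275380992.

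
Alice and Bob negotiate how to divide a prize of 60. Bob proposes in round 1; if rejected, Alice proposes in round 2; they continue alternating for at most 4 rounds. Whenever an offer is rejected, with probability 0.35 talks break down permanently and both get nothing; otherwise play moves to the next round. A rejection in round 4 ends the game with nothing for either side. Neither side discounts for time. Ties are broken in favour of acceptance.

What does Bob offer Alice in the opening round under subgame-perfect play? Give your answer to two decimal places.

30.13

By backward induction:
Round 4 (Alice proposes): rejection yields 0 for Bob; Alice offers 0 and keeps 60.
Round 3 (Bob proposes): rejecting gives Alice an expected 0.65 × 60 = 39, so Bob offers 39, keeping 21.
Round 2 (Alice proposes): rejecting gives Bob an expected 0.65 × 21 = 13.65, so Alice offers 13.65, keeping 46.35.
Round 1 (Bob proposes): rejecting gives Alice an expected 0.65 × 46.35 = 30.1275. Bob offers 30.1275 and keeps 60 − 30.1275 = 29.8725.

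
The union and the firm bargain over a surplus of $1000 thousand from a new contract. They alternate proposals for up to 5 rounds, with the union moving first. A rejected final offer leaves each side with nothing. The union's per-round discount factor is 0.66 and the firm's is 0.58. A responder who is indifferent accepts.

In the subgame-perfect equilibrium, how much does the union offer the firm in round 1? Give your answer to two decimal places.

272.69

Round 5 (the union proposes): rejection yields 0 for the firm; the union offers 0 and keeps 1000.
Round 4 (the firm proposes): the union can get 1000 next round, worth 0.66 × 1000 = 660 now. The firm offers 660 and keeps 1000 − 660 = 340.
Round 3 (the union proposes): the firm can get 340 next round, worth 0.58 × 340 = 197.2 now; the union offers that and keeps 802.8.
Round 2 (the firm proposes): the union can get 802.8 next round, worth 0.66 × 802.8 = 529.848 now, so the firm offers 529.848, keeping 470.152.
Round 1 (the union proposes): the firm can get 470.152 next round, worth 0.58 × 470.152 = 272.68816 now. The union offers 272.68816 and keeps 1000 − 272.68816 = 727.31184.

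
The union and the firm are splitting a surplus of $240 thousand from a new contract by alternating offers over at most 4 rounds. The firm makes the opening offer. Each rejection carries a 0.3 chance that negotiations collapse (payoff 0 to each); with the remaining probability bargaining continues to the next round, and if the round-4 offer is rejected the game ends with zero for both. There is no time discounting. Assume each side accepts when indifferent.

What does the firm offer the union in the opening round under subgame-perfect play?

By backward induction:
Round 4 (the union proposes): the firm will accept anything ≥ 0, so the union offers 0 and keeps 240.
Round 3 (the firm proposes): rejecting gives the union an expected 0.7 × 240 = 168; the firm offers that and keeps 72.
Round 2 (the union proposes): rejecting gives the firm an expected 0.7 × 72 = 50.4; the union offers that and keeps 189.6.
Round 1 (the firm proposes): rejecting gives the union an expected 0.7 × 189.6 = 132.72; the firm offers that and keeps 107.28.

132.72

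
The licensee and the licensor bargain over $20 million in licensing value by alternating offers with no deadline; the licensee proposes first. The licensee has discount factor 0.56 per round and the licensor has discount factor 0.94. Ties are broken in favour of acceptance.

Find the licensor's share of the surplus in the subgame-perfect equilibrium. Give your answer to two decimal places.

17.47

When the licensee proposes, the licensor accepts any offer worth at least 0.94 times what the licensor would get by proposing next round; and vice versa.
This gives x = 20 − 0.94y and y = 20 − 0.56x, where x and y are each side's share when it proposes.
Hence (1 − 0.94·0.56)x = 20(1 − 0.94), i.e. 0.4736·x = 1.2.
x ≈ 2.5338; the licensor's share is 20 − x ≈ 17.4662.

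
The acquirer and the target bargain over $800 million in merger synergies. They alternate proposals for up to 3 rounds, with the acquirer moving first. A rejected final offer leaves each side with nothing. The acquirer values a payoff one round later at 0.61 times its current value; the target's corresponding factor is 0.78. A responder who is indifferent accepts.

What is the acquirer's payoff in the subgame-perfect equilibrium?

Solve by backward induction from round 3.
Round 3 (the acquirer proposes): the target will accept anything ≥ 0, so the acquirer offers 0 and keeps 800.
Round 2 (the target proposes): the acquirer can get 800 next round, worth 0.61 × 800 = 488 now, so the target offers 488, keeping 312.
Round 1 (the acquirer proposes): the target can get 312 next round, worth 0.78 × 312 = 243.36 now. The acquirer offers 243.36 and keeps 800 − 243.36 = 556.64.

556.64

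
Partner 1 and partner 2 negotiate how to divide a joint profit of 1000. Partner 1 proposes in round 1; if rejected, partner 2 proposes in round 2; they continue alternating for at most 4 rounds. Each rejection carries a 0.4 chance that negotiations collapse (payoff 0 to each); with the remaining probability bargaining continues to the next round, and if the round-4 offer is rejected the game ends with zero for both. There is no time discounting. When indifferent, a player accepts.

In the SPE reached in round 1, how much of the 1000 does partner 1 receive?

544

Round 4 (partner 2 proposes): rejection yields 0 for partner 1; partner 2 offers 0 and keeps 1000.
Round 3 (partner 1 proposes): rejecting gives partner 2 an expected 0.6 × 1000 = 600. Partner 1 offers 600 and keeps 1000 − 600 = 400.
Round 2 (partner 2 proposes): rejecting gives partner 1 an expected 0.6 × 400 = 240; partner 2 offers that and keeps 760.
Round 1 (partner 1 proposes): rejecting gives partner 2 an expected 0.6 × 760 = 456, so partner 1 offers 456, keeping 544.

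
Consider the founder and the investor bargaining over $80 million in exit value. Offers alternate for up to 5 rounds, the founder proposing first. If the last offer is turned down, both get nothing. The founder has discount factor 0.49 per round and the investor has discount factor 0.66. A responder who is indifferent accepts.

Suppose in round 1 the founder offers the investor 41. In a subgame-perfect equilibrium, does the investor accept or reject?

Accept

Work out the investor's continuation value if the offer is rejected.
Round 5 (the founder proposes): rejection yields 0 for the investor; the founder offers 0 and keeps 80.
Round 4 (the investor proposes): the founder can get 80 next round, worth 0.49 × 80 = 39.2 now. The investor offers 39.2 and keeps 80 − 39.2 = 40.8.
Round 3 (the founder proposes): the investor can get 40.8 next round, worth 0.66 × 40.8 = 26.928 now, so the founder offers 26.928, keeping 53.072.
Round 2 (the investor proposes): the founder can get 53.072 next round, worth 0.49 × 53.072 = 26.00528 now, so the investor offers 26.00528, keeping 53.99472.
So by rejecting in round 1, the investor gets 53.99472 next round, worth 0.66 × 53.99472 = 35.6365152 now.
Offer 41 ≥ 35.6365152, so the investor accepts.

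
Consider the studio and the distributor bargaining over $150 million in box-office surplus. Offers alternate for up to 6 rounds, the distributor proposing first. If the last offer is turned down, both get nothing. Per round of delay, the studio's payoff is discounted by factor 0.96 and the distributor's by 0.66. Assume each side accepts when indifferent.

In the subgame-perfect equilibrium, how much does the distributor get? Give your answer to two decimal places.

By backward induction:
Round 6 (the studio proposes): rejection yields 0 for the distributor; the studio offers 0 and keeps 150.
Round 5 (the distributor proposes): the studio can get 150 next round, worth 0.96 × 150 = 144 now, so the distributor offers 144, keeping 6.
Round 4 (the studio proposes): the distributor can get 6 next round, worth 0.66 × 6 = 3.96 now; the studio offers that and keeps 146.04.
Round 3 (the distributor proposes): the studio can get 146.04 next round, worth 0.96 × 146.04 = 140.1984 now. The distributor offers 140.1984 and keeps 150 − 140.1984 = 9.8016.
Round 2 (the studio proposes): the distributor can get 9.8016 next round, worth 0.66 × 9.8016 = 6.469056 now. The studio offers 6.469056 and keeps 150 − 6.469056 = 143.530944.
Round 1 (the distributor proposes): the studio can get 143.530944 next round, worth 0.96 × 143.530944 = 137.78970624 now, so the distributor offers 137.78970624, keeping 12.21029376.

12.21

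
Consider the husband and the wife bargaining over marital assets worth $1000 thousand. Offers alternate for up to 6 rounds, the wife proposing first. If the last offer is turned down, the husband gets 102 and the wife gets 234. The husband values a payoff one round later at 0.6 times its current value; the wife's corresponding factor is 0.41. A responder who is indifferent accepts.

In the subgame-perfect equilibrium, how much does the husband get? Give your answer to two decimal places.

468.90

Work backward from the last round.
Round 6 (the husband proposes): the wife gets 234 if talks fail, so the husband offers 234 and keeps 766.
Round 5 (the wife proposes): the husband can get 766 next round, worth 0.6 × 766 = 459.6 now. The wife offers 459.6 and keeps 1000 − 459.6 = 540.4.
Round 4 (the husband proposes): the wife can get 540.4 next round, worth 0.41 × 540.4 = 221.564 now. The husband offers 221.564 and keeps 1000 − 221.564 = 778.436.
Round 3 (the wife proposes): the husband can get 778.436 next round, worth 0.6 × 778.436 = 467.0616 now. The wife offers 467.0616 and keeps 1000 − 467.0616 = 532.9384.
Round 2 (the husband proposes): the wife can get 532.9384 next round, worth 0.41 × 532.9384 = 218.504744 now, so the husband offers 218.504744, keeping 781.495256.
Round 1 (the wife proposes): the husband can get 781.495256 next round, worth 0.6 × 781.495256 = 468.8971536 now; the wife offers that and keeps 531.1028464.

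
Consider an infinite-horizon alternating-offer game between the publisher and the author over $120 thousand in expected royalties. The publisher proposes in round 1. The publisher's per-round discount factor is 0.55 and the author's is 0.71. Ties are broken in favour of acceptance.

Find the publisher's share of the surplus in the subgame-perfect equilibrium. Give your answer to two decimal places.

57.10

Let x be the publisher's share when the publisher proposes and y be the author's share when the author proposes.
The author accepts iff offered ≥ 0.71·y, so x = 120 − 0.71y. Symmetrically y = 120 − 0.55x.
Substituting: x = 120 − 0.71(120 − 0.55x), giving x(1 − 0.55·0.71) = 120(1 − 0.71).
So x = 120 × 0.29 / 0.6095 ≈ 57.0960, and the author receives 120 − x ≈ 62.9040.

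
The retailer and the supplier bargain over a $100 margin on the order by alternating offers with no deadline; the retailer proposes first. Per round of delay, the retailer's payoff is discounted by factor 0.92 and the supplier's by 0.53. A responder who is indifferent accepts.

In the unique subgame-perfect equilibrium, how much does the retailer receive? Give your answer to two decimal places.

Let x be the retailer's share when the retailer proposes and y be the supplier's share when the supplier proposes.
The supplier accepts iff offered ≥ 0.53·y, so x = 100 − 0.53y. Symmetrically y = 100 − 0.92x.
Substituting: x = 100 − 0.53(100 − 0.92x), giving x(1 − 0.92·0.53) = 100(1 − 0.53).
So x = 100 × 0.47 / 0.5124 ≈ 91.7252, and the supplier receives 100 − x ≈ 8.2748.

91.73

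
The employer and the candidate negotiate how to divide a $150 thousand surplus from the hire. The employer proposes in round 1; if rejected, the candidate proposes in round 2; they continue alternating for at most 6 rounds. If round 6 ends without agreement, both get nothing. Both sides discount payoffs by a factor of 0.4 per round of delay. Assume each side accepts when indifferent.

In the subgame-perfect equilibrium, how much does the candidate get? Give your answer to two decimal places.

Round 6 (the candidate proposes): rejection yields 0 for the employer; the candidate offers 0 and keeps 150.
Round 5 (the employer proposes): the candidate can get 150 next round, worth 0.4 × 150 = 60 now. The employer offers 60 and keeps 150 − 60 = 90.
Round 4 (the candidate proposes): the employer can get 90 next round, worth 0.4 × 90 = 36 now, so the candidate offers 36, keeping 114.
Round 3 (the employer proposes): the candidate can get 114 next round, worth 0.4 × 114 = 45.6 now. The employer offers 45.6 and keeps 150 − 45.6 = 104.4.
Round 2 (the candidate proposes): the employer can get 104.4 next round, worth 0.4 × 104.4 = 41.76 now. The candidate offers 41.76 and keeps 150 − 41.76 = 108.24.
Round 1 (the employer proposes): the candidate can get 108.24 next round, worth 0.4 × 108.24 = 43.296 now, so the employer offers 43.296, keeping 106.704.

43.30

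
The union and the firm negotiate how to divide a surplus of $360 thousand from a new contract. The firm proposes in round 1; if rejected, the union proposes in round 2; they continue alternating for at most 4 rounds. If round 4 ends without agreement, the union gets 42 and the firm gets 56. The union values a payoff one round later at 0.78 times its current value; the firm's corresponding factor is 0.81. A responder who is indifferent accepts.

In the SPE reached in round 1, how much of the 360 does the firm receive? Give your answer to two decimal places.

156.84

Round 4 (the union proposes): the firm gets 56 if talks fail, so the union offers 56 and keeps 304.
Round 3 (the firm proposes): the union can get 304 next round, worth 0.78 × 304 = 237.12 now; the firm offers that and keeps 122.88.
Round 2 (the union proposes): the firm can get 122.88 next round, worth 0.81 × 122.88 = 99.5328 now; the union offers that and keeps 260.4672.
Round 1 (the firm proposes): the union can get 260.4672 next round, worth 0.78 × 260.4672 = 203.164416 now. The firm offers 203.164416 and keeps 360 − 203.164416 = 156.835584.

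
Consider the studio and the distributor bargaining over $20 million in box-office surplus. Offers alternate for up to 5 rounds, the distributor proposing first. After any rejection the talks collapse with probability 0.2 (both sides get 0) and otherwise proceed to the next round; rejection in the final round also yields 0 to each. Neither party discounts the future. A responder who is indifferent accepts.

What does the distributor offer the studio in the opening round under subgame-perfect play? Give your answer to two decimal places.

Round 5 (the distributor proposes): the studio will accept anything ≥ 0, so the distributor offers 0 and keeps 20.
Round 4 (the studio proposes): rejecting gives the distributor an expected 0.8 × 20 = 16; the studio offers that and keeps 4.
Round 3 (the distributor proposes): rejecting gives the studio an expected 0.8 × 4 = 3.2; the distributor offers that and keeps 16.8.
Round 2 (the studio proposes): rejecting gives the distributor an expected 0.8 × 16.8 = 13.44. The studio offers 13.44 and keeps 20 − 13.44 = 6.56.
Round 1 (the distributor proposes): rejecting gives the studio an expected 0.8 × 6.56 = 5.248; the distributor offers that and keeps 14.752.

5.25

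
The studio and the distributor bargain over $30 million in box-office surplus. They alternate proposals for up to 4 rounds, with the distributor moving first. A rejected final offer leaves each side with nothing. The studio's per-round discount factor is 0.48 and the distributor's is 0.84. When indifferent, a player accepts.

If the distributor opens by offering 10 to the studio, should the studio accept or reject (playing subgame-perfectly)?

Accept

Work out the studio's continuation value if the offer is rejected.
Round 4 (the studio proposes): the distributor will accept anything ≥ 0, so the studio offers 0 and keeps 30.
Round 3 (the distributor proposes): the studio can get 30 next round, worth 0.48 × 30 = 14.4 now. The distributor offers 14.4 and keeps 30 − 14.4 = 15.6.
Round 2 (the studio proposes): the distributor can get 15.6 next round, worth 0.84 × 15.6 = 13.104 now. The studio offers 13.104 and keeps 30 − 13.104 = 16.896.
So by rejecting in round 1, the studio gets 16.896 next round, worth 0.48 × 16.896 = 8.11008 now.
Offer 10 ≥ 8.11008, so the studio accepts.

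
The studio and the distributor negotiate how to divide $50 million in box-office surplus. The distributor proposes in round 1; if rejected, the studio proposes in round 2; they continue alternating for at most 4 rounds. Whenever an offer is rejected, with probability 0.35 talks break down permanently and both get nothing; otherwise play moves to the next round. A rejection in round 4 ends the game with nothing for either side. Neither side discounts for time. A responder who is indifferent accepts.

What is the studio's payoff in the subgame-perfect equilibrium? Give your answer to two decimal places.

25.11

Round 4 (the studio proposes): rejection yields 0 for the distributor; the studio offers 0 and keeps 50.
Round 3 (the distributor proposes): rejecting gives the studio an expected 0.65 × 50 = 32.5, so the distributor offers 32.5, keeping 17.5.
Round 2 (the studio proposes): rejecting gives the distributor an expected 0.65 × 17.5 = 11.375. The studio offers 11.375 and keeps 50 − 11.375 = 38.625.
Round 1 (the distributor proposes): rejecting gives the studio an expected 0.65 × 38.625 = 25.10625; the distributor offers that and keeps 24.89375.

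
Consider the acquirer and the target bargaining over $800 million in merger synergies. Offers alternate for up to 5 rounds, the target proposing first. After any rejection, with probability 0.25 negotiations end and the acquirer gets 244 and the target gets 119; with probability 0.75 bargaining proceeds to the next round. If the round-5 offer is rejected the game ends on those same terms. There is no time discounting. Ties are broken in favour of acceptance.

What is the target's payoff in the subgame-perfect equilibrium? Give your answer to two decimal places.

Round 5 (the target proposes): the acquirer gets 244 if talks fail, so the target offers 244 and keeps 556.
Round 4 (the acquirer proposes): rejecting gives the target an expected 0.75 × 556 + 0.25 × 119 = 446.75. The acquirer offers 446.75 and keeps 800 − 446.75 = 353.25.
Round 3 (the target proposes): rejecting gives the acquirer an expected 0.75 × 353.25 + 0.25 × 244 = 325.9375, so the target offers 325.9375, keeping 474.0625.
Round 2 (the acquirer proposes): rejecting gives the target an expected 0.75 × 474.0625 + 0.25 × 119 = 385.296875, so the acquirer offers 385.296875, keeping 414.703125.
Round 1 (the target proposes): rejecting gives the acquirer an expected 0.75 × 414.703125 + 0.25 × 244 = 372.02734375, so the target offers 372.02734375, keeping 427.97265625.

427.97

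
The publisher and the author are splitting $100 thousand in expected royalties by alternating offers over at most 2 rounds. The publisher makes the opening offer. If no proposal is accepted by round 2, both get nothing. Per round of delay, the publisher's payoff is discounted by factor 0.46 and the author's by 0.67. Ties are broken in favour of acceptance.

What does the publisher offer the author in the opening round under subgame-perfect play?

67

Round 2 (the author proposes): the publisher will accept anything ≥ 0, so the author offers 0 and keeps 100.
Round 1 (the publisher proposes): the author can get 100 next round, worth 0.67 × 100 = 67 now, so the publisher offers 67, keeping 33.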